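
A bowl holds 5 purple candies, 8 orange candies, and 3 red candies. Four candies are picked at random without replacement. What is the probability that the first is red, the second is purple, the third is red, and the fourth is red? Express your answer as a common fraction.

Each draw changes the counts, so multiply the conditional probabilities along the sequence:
P = 3/16 × 5/15 × 2/14 × 1/13 = 30/43680 = 1/1456.

1/1456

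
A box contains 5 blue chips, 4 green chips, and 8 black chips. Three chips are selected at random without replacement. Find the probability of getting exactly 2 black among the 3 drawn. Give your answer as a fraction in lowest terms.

One ordering (black drawn first) has probability 8/17 × 7/16 × 9/15 = 504/4080 = 21/170.
There are C(3,2) = 3 such orderings, each equally likely, so P = 3 × 21/170 = 63/170.

63/170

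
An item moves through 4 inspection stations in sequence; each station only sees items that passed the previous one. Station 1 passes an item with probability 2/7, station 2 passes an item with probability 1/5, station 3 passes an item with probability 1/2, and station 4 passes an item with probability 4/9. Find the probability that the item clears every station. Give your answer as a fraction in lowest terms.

4/315

Each stage is reached only if all earlier stages succeed, so
P = 2/7 × 1/5 × 1/2 × 4/9 = 8/630 = 4/315.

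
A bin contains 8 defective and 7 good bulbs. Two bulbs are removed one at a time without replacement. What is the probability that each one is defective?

4/15

P = 8/15 × 7/14 = 56/210 = 4/15.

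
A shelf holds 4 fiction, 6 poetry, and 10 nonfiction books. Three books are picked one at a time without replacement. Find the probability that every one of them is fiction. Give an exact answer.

P(every draw is fiction) = 4/20 × 3/19 × 2/18 = 24/6840 = 1/285.

1/285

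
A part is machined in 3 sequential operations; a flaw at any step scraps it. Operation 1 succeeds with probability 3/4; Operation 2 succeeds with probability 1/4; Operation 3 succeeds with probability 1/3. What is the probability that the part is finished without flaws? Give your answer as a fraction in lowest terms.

1/16

The events are sequential, so multiply the conditional probabilities:
P = 3/4 × 1/4 × 1/3 = 3/48 = 1/16.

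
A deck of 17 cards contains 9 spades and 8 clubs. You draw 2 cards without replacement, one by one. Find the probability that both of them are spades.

P(every draw is a spade) = 9/17 × 8/16 = 72/272 = 9/34.

9/34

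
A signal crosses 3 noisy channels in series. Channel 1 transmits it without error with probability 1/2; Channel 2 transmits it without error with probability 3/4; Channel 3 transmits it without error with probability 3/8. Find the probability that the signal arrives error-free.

Each stage is reached only if all earlier stages succeed, so
P = 1/2 × 3/4 × 3/8 = 9/64.

9/64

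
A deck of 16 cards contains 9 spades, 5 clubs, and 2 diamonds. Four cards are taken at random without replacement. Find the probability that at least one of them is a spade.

P(no spades) = 7/16 × 6/15 × 5/14 × 4/13 = 840/43680 = 1/52.
P(at least one) = 1 − 1/52 = 51/52.

51/52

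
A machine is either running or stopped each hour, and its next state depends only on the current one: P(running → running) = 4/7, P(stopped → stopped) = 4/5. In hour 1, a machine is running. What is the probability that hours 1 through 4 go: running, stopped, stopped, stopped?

48/175

Hour 1 is given. For each transition, use the conditional probability from the current state:
P(stopped | running) = 3/7; P(stopped | stopped) = 4/5; P(stopped | stopped) = 4/5.
P = 3/7 × 4/5 × 4/5 = 48/175.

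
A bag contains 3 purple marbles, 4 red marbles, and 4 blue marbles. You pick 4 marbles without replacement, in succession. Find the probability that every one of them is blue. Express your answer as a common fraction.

1/330

P(all blue) = 4/11 × 3/10 × 2/9 × 1/8 = 24/7920 = 1/330.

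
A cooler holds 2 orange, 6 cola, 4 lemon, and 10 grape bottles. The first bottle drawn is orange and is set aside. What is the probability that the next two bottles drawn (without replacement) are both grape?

After the first draw, 10 of the remaining 21 bottles are grape.
P = 10/21 × 9/20 = 90/420 = 3/14.

3/14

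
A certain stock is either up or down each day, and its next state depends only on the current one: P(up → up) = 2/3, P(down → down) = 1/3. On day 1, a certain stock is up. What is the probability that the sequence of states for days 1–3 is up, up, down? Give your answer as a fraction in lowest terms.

2/9

Day 1 is given. For each transition, use the conditional probability from the current state:
P(up | up) = 2/3; P(down | up) = 1/3.
P = 2/3 × 1/3 = 2/9.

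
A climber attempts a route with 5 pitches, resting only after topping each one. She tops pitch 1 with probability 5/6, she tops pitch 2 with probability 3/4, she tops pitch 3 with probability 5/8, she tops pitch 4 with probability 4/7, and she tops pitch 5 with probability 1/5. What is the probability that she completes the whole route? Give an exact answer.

5/112

Each stage is reached only if all earlier stages succeed, so
P = 5/6 × 3/4 × 5/8 × 4/7 × 1/5 = 300/6720 = 5/112.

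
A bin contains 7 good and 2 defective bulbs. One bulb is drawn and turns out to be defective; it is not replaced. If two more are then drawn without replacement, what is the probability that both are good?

With the first bulb removed, 7 good remain out of 8.
P = 7/8 × 6/7 = 42/56 = 3/4.

3/4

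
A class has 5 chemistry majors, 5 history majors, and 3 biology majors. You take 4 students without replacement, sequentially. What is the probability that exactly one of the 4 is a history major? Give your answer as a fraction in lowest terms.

56/143

One ordering (a history major drawn first) has probability 5/13 × 8/12 × 7/11 × 6/10 = 1680/17160 = 14/143.
There are C(4,1) = 4 such orderings, each equally likely, so P = 4 × 14/143 = 56/143.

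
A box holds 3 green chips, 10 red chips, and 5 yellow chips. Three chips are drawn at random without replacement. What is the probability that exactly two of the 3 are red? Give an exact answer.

One ordering (red drawn first) has probability 10/18 × 9/17 × 8/16 = 720/4896 = 5/34.
There are C(3,2) = 3 such orderings, each equally likely, so P = 3 × 5/34 = 15/34.

15/34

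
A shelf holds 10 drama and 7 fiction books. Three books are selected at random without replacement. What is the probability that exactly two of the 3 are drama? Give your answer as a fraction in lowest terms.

One ordering (drama drawn first) has probability 10/17 × 9/16 × 7/15 = 630/4080 = 21/136.
There are C(3,2) = 3 such orderings, each equally likely, so P = 3 × 21/136 = 63/136.

63/136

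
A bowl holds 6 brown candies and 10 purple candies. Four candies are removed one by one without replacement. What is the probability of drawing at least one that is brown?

23/26

P(no brown) = 10/16 × 9/15 × 8/14 × 7/13 = 5040/43680 = 3/26.
P(at least one) = 1 − 3/26 = 23/26.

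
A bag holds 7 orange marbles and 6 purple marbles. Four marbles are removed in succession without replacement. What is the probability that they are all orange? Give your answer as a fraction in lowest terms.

7/143

P(all orange) = 7/13 × 6/12 × 5/11 × 4/10 = 840/17160 = 7/143.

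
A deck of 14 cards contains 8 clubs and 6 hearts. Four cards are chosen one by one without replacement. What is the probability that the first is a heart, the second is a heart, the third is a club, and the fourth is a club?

Each draw changes the counts, so multiply the conditional probabilities along the sequence:
P = 6/14 × 5/13 × 8/12 × 7/11 = 1680/24024 = 10/143.

10/143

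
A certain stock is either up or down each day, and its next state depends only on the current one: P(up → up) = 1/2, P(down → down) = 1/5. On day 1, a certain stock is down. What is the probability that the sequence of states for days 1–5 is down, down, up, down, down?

2/125

Day 1 is given. For each transition, use the conditional probability from the current state:
P(down | down) = 1/5; P(up | down) = 4/5; P(down | up) = 1/2; P(down | down) = 1/5.
P = 1/5 × 4/5 × 1/2 × 1/5 = 4/250 = 2/125.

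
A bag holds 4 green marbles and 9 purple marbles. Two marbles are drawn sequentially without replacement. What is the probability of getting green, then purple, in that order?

3/13

Chain rule:
P = 4/13 × 9/12 = 36/156 = 3/13.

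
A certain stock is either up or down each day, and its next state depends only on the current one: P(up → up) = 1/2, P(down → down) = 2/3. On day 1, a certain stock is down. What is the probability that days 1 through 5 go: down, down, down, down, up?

Day 1 is given. For each transition, use the conditional probability from the current state:
P(down | down) = 2/3; P(down | down) = 2/3; P(down | down) = 2/3; P(up | down) = 1/3.
P = 2/3 × 2/3 × 2/3 × 1/3 = 8/81.

8/81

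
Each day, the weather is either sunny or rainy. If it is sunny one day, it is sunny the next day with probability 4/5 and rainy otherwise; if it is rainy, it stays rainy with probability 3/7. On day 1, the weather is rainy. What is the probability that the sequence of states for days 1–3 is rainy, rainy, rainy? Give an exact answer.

9/49

Day 1 is given. For each transition, use the conditional probability from the current state:
P(rainy | rainy) = 3/7; P(rainy | rainy) = 3/7.
P = 3/7 × 3/7 = 9/49.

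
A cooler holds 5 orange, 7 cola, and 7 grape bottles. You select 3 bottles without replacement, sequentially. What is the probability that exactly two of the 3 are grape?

84/323

One ordering (grape drawn first) has probability 7/19 × 6/18 × 12/17 = 504/5814 = 28/323.
There are C(3,2) = 3 such orderings, each equally likely, so P = 3 × 28/323 = 84/323.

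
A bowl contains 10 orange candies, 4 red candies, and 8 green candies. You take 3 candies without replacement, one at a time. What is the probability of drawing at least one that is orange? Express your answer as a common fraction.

P(no orange) = 12/22 × 11/21 × 10/20 = 1320/9240 = 1/7.
P(at least one) = 1 − 1/7 = 6/7.

6/7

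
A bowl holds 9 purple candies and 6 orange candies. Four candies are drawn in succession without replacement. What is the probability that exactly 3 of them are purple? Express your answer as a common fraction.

One ordering (purple drawn first) has probability 9/15 × 8/14 × 7/13 × 6/12 = 3024/32760 = 6/65.
There are C(4,3) = 4 such orderings, each equally likely, so P = 4 × 6/65 = 24/65.

24/65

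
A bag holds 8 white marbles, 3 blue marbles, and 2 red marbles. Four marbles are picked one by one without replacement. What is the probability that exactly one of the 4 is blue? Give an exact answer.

One ordering (blue drawn first) has probability 3/13 × 10/12 × 9/11 × 8/10 = 2160/17160 = 18/143.
There are C(4,1) = 4 such orderings, each equally likely, so P = 4 × 18/143 = 72/143.

72/143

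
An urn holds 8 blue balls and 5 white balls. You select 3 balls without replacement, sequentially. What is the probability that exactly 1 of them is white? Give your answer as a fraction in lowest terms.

70/143

One ordering (white drawn first) has probability 5/13 × 8/12 × 7/11 = 280/1716 = 70/429.
There are C(3,1) = 3 such orderings, each equally likely, so P = 3 × 70/429 = 70/143.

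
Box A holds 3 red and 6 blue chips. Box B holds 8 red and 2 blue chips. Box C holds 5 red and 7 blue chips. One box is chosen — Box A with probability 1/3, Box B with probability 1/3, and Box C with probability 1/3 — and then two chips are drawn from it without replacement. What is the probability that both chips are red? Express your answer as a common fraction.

1697/5940

From Box A: P(both red) = (3/9)(2/8) = 1/12.
From Box B: P(both red) = (8/10)(7/9) = 28/45.
From Box C: P(both red) = (5/12)(4/11) = 5/33.
Total probability = (1/3)(1/12) + (1/3)(28/45) + (1/3)(5/33) = 1697/5940.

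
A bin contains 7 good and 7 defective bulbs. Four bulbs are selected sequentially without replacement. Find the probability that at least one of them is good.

P(no good) = 7/14 × 6/13 × 5/12 × 4/11 = 840/24024 = 5/143.
P(at least one) = 1 − 5/143 = 138/143.

138/143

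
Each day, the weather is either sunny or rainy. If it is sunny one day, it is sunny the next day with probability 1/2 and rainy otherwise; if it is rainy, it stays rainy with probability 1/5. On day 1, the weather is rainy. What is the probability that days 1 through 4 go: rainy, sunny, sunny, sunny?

1/5

Day 1 is given. For each transition, use the conditional probability from the current state:
P(sunny | rainy) = 4/5; P(sunny | sunny) = 1/2; P(sunny | sunny) = 1/2.
P = 4/5 × 1/2 × 1/2 = 4/20 = 1/5.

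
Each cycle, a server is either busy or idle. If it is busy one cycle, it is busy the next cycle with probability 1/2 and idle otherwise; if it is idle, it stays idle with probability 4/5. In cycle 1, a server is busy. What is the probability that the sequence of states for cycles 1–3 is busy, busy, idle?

1/4

Cycle 1 is given. For each transition, use the conditional probability from the current state:
P(busy | busy) = 1/2; P(idle | busy) = 1/2.
P = 1/2 × 1/2 = 1/4.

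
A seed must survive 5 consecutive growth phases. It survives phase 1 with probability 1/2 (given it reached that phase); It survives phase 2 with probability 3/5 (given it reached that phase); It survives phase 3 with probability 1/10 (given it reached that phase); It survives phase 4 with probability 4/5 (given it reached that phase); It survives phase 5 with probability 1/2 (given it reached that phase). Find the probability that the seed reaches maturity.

Multiplying along the chain,
P = 1/2 × 3/5 × 1/10 × 4/5 × 1/2 = 12/1000 = 3/250.

3/250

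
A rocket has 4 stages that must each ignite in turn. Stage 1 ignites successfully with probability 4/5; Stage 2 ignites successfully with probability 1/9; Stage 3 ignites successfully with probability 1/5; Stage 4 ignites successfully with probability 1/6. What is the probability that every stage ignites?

Each stage is reached only if all earlier stages succeed, so
P = 4/5 × 1/9 × 1/5 × 1/6 = 4/1350 = 2/675.

2/675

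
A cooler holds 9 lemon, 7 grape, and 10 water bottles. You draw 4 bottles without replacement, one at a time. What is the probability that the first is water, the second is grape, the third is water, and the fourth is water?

Each draw changes the counts, so multiply the conditional probabilities along the sequence:
P = 10/26 × 7/25 × 9/24 × 8/23 = 5040/358800 = 21/1495.

21/1495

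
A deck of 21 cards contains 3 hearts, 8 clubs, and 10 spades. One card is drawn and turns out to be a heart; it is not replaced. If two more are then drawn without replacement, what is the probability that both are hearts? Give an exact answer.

After the first draw, 2 of the remaining 20 cards are hearts.
P = 2/20 × 1/19 = 2/380 = 1/190.

1/190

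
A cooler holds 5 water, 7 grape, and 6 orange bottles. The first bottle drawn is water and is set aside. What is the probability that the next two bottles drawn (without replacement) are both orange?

With the first bottle removed, 6 orange remain out of 17.
P = 6/17 × 5/16 = 30/272 = 15/136.

15/136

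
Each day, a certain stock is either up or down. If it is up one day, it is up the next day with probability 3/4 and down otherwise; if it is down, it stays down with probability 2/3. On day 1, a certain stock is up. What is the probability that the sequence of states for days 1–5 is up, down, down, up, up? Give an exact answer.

1/24

Day 1 is given. For each transition, use the conditional probability from the current state:
P(down | up) = 1/4; P(down | down) = 2/3; P(up | down) = 1/3; P(up | up) = 3/4.
P = 1/4 × 2/3 × 1/3 × 3/4 = 6/144 = 1/24.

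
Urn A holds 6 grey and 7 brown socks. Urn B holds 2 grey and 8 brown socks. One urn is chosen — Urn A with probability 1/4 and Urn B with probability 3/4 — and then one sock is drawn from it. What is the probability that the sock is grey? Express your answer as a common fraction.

From Urn A: P(grey) = 6/13.
From Urn B: P(grey) = 2/10.
Total probability = (1/4)(6/13) + (3/4)(2/10) = 69/260.

69/260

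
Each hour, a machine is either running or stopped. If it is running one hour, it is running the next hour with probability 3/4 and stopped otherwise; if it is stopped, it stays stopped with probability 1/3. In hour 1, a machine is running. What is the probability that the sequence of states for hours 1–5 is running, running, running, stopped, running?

3/32

Hour 1 is given. For each transition, use the conditional probability from the current state:
P(running | running) = 3/4; P(running | running) = 3/4; P(stopped | running) = 1/4; P(running | stopped) = 2/3.
P = 3/4 × 3/4 × 1/4 × 2/3 = 18/192 = 3/32.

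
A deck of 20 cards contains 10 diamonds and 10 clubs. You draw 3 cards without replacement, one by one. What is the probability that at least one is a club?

P(no clubs) = 10/20 × 9/19 × 8/18 = 720/6840 = 2/19.
P(at least one) = 1 − 2/19 = 17/19.

17/19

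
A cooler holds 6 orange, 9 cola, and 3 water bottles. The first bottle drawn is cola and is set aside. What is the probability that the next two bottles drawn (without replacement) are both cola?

With the first bottle removed, 8 cola remain out of 17.
P = 8/17 × 7/16 = 56/272 = 7/34.

7/34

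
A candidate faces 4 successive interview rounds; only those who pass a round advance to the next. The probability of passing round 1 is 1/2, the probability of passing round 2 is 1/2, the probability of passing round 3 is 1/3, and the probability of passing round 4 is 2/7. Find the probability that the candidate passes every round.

The events are sequential, so multiply the conditional probabilities:
P = 1/2 × 1/2 × 1/3 × 2/7 = 2/84 = 1/42.

1/42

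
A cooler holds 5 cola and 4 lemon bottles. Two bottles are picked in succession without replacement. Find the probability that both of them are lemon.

1/6

P(all lemon) = 4/9 × 3/8 = 12/72 = 1/6.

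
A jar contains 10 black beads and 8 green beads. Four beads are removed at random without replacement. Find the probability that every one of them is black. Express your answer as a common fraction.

7/102

P = 10/18 × 9/17 × 8/16 × 7/15 = 5040/73440 = 7/102.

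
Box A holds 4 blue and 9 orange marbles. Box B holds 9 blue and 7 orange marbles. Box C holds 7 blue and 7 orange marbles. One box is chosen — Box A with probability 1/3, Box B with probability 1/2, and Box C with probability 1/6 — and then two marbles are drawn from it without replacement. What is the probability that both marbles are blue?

167/780

From Box A: P(both blue) = (4/13)(3/12) = 1/13.
From Box B: P(both blue) = (9/16)(8/15) = 3/10.
From Box C: P(both blue) = (7/14)(6/13) = 3/13.
Total probability = (1/3)(1/13) + (1/2)(3/10) + (1/6)(3/13) = 167/780.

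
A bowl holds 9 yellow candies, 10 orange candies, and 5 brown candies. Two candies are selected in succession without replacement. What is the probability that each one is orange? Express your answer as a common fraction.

P(every draw is orange) = 10/24 × 9/23 = 90/552 = 15/92.

15/92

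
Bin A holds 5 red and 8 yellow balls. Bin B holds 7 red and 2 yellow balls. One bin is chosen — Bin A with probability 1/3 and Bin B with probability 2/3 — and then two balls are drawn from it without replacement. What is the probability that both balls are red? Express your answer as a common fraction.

From Bin A: P(both red) = (5/13)(4/12) = 5/39.
From Bin B: P(both red) = (7/9)(6/8) = 7/12.
Total probability = (1/3)(5/39) + (2/3)(7/12) = 101/234.

101/234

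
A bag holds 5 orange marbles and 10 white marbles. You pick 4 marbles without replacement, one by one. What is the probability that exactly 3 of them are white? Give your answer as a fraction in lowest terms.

One ordering (white drawn first) has probability 10/15 × 9/14 × 8/13 × 5/12 = 3600/32760 = 10/91.
There are C(4,3) = 4 such orderings, each equally likely, so P = 4 × 10/91 = 40/91.

40/91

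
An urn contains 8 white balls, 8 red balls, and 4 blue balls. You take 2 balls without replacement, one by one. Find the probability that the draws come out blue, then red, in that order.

8/95

Multiply the probability of each draw given the previous ones:
P = 4/20 × 8/19 = 32/380 = 8/95.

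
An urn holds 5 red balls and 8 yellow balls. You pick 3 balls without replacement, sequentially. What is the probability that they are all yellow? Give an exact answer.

28/143

P = 8/13 × 7/12 × 6/11 = 336/1716 = 28/143.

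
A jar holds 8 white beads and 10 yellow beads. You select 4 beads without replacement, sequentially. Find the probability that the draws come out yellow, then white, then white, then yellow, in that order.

7/102

Multiply the probability of each draw given the previous ones:
P = 10/18 × 8/17 × 7/16 × 9/15 = 5040/73440 = 7/102.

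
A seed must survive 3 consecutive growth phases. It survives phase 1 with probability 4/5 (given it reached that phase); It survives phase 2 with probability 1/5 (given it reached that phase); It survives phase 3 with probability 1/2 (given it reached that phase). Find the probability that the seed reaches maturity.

2/25

Multiplying along the chain,
P = 4/5 × 1/5 × 1/2 = 4/50 = 2/25.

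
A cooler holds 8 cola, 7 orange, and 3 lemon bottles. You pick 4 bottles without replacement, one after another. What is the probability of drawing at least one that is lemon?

113/204

P(no lemon) = 15/18 × 14/17 × 13/16 × 12/15 = 32760/73440 = 91/204.
P(at least one) = 1 − 91/204 = 113/204.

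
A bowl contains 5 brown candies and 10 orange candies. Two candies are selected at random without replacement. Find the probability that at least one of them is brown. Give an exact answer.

4/7

P(no brown) = 10/15 × 9/14 = 90/210 = 3/7.
P(at least one) = 1 − 3/7 = 4/7.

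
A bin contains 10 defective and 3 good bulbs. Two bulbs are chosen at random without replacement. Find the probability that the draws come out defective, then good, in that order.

Chain rule:
P = 10/13 × 3/12 = 30/156 = 5/26.

5/26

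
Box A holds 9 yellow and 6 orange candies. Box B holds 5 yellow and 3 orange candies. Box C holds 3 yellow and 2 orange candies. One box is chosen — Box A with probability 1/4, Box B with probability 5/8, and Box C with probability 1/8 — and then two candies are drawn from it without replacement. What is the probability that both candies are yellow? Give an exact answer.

97/280

From Box A: P(both yellow) = (9/15)(8/14) = 12/35.
From Box B: P(both yellow) = (5/8)(4/7) = 5/14.
From Box C: P(both yellow) = (3/5)(2/4) = 3/10.
Total probability = (1/4)(12/35) + (5/8)(5/14) + (1/8)(3/10) = 97/280.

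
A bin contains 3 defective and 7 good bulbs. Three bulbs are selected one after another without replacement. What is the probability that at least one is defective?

P(no defective) = 7/10 × 6/9 × 5/8 = 210/720 = 7/24.
P(at least one) = 1 − 7/24 = 17/24.

17/24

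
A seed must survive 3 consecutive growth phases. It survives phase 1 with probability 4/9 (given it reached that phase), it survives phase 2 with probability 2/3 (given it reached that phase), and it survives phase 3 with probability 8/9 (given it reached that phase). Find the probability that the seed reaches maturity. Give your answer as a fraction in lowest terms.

64/243

Multiplying along the chain,
P = 4/9 × 2/3 × 8/9 = 64/243.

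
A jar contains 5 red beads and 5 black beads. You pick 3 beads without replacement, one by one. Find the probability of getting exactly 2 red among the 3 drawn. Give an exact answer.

One ordering (red drawn first) has probability 5/10 × 4/9 × 5/8 = 100/720 = 5/36.
There are C(3,2) = 3 such orderings, each equally likely, so P = 3 × 5/36 = 5/12.

5/12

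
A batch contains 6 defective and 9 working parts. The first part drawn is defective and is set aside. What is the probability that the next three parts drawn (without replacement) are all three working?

With the first part removed, 9 working remain out of 14.
P = 9/14 × 8/13 × 7/12 = 504/2184 = 3/13.

3/13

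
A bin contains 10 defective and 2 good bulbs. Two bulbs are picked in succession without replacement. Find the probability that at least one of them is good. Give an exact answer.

P(no good) = 10/12 × 9/11 = 90/132 = 15/22.
P(at least one) = 1 − 15/22 = 7/22.

7/22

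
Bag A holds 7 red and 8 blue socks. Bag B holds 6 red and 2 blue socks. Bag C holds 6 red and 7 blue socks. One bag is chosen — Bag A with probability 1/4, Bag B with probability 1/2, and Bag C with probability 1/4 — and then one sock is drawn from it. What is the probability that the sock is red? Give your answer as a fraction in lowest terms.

947/1560

From Bag A: P(red) = 7/15.
From Bag B: P(red) = 6/8.
From Bag C: P(red) = 6/13.
Total probability = (1/4)(7/15) + (1/2)(6/8) + (1/4)(6/13) = 947/1560.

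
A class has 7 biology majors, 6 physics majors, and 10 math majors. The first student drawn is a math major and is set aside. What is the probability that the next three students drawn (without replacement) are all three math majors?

3/55

With the first student removed, 9 math majors remain out of 22.
P = 9/22 × 8/21 × 7/20 = 504/9240 = 3/55.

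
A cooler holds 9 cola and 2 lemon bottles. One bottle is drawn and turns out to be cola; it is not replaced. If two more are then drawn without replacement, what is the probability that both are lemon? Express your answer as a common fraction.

With the first bottle removed, 2 lemon remain out of 10.
P = 2/10 × 1/9 = 2/90 = 1/45.

1/45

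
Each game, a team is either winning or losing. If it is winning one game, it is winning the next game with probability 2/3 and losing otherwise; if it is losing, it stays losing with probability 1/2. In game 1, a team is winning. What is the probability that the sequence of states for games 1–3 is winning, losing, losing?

Game 1 is given. For each transition, use the conditional probability from the current state:
P(losing | winning) = 1/3; P(losing | losing) = 1/2.
P = 1/3 × 1/2 = 1/6.

1/6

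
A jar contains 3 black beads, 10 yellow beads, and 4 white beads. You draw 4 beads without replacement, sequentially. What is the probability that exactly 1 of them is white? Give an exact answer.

286/595

One ordering (white drawn first) has probability 4/17 × 13/16 × 12/15 × 11/14 = 6864/57120 = 143/1190.
There are C(4,1) = 4 such orderings, each equally likely, so P = 4 × 143/1190 = 286/595.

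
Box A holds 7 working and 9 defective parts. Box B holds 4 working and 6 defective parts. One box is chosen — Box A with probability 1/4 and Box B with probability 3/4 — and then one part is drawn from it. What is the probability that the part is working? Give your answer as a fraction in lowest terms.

131/320

From Box A: P(working) = 7/16.
From Box B: P(working) = 4/10.
Total probability = (1/4)(7/16) + (3/4)(4/10) = 131/320.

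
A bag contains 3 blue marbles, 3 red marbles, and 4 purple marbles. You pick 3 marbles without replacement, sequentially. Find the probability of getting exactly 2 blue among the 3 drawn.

7/40

One ordering (blue drawn first) has probability 3/10 × 2/9 × 7/8 = 42/720 = 7/120.
There are C(3,2) = 3 such orderings, each equally likely, so P = 3 × 7/120 = 7/40.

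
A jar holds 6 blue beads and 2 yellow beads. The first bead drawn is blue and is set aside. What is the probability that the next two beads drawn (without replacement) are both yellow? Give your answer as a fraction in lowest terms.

1/21

After the first draw, 2 of the remaining 7 beads are yellow.
P = 2/7 × 1/6 = 2/42 = 1/21.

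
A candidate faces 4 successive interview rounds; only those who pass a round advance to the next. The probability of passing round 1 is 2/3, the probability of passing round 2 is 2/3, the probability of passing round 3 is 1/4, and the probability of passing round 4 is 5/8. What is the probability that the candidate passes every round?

5/72

The events are sequential, so multiply the conditional probabilities:
P = 2/3 × 2/3 × 1/4 × 5/8 = 20/288 = 5/72.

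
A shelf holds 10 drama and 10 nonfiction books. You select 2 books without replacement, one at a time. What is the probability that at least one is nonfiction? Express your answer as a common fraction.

P(no nonfiction) = 10/20 × 9/19 = 90/380 = 9/38.
P(at least one) = 1 − 9/38 = 29/38.

29/38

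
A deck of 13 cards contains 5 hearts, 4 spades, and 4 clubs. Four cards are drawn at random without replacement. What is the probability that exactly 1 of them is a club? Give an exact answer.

336/715

One ordering (a club drawn first) has probability 4/13 × 9/12 × 8/11 × 7/10 = 2016/17160 = 84/715.
There are C(4,1) = 4 such orderings, each equally likely, so P = 4 × 84/715 = 336/715.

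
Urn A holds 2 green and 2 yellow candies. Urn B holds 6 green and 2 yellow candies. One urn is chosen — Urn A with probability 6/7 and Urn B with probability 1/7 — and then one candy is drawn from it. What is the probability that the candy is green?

From Urn A: P(green) = 2/4.
From Urn B: P(green) = 6/8.
Total probability = (6/7)(2/4) + (1/7)(6/8) = 15/28.

15/28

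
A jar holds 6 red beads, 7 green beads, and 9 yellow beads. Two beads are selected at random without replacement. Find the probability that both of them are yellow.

P(every draw is yellow) = 9/22 × 8/21 = 72/462 = 12/77.

12/77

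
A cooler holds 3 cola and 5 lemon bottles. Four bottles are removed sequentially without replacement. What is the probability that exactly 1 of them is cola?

One ordering (cola drawn first) has probability 3/8 × 5/7 × 4/6 × 3/5 = 180/1680 = 3/28.
There are C(4,1) = 4 such orderings, each equally likely, so P = 4 × 3/28 = 3/7.

3/7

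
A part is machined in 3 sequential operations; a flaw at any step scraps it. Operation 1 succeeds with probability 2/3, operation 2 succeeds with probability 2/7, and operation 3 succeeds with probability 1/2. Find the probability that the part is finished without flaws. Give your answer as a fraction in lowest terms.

2/21

Multiplying along the chain,
P = 2/3 × 2/7 × 1/2 = 4/42 = 2/21.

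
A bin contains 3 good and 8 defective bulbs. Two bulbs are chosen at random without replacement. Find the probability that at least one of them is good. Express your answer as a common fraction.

P(no good) = 8/11 × 7/10 = 56/110 = 28/55.
P(at least one) = 1 − 28/55 = 27/55.

27/55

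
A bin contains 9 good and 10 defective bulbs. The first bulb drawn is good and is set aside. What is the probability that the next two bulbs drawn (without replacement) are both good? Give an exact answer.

After the first draw, 8 of the remaining 18 bulbs are good.
P = 8/18 × 7/17 = 56/306 = 28/153.

28/153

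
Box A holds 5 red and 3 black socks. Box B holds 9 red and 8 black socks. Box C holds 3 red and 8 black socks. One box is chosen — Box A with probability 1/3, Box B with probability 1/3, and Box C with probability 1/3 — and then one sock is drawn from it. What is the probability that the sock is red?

From Box A: P(red) = 5/8.
From Box B: P(red) = 9/17.
From Box C: P(red) = 3/11.
Total probability = (1/3)(5/8) + (1/3)(9/17) + (1/3)(3/11) = 2135/4488.

2135/4488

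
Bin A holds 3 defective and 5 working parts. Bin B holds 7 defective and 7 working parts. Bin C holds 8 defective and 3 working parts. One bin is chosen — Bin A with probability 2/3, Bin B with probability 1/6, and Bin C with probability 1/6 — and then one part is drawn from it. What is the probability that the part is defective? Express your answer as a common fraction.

From Bin A: P(defective) = 3/8.
From Bin B: P(defective) = 7/14.
From Bin C: P(defective) = 8/11.
Total probability = (2/3)(3/8) + (1/6)(7/14) + (1/6)(8/11) = 5/11.

5/11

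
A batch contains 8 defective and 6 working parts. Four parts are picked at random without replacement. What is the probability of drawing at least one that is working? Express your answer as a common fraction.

P(no working) = 8/14 × 7/13 × 6/12 × 5/11 = 1680/24024 = 10/143.
P(at least one) = 1 − 10/143 = 133/143.

133/143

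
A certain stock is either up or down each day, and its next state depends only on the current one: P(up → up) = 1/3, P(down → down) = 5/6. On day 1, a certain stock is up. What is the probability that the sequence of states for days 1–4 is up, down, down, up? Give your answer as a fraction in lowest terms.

5/54

Day 1 is given. For each transition, use the conditional probability from the current state:
P(down | up) = 2/3; P(down | down) = 5/6; P(up | down) = 1/6.
P = 2/3 × 5/6 × 1/6 = 10/108 = 5/54.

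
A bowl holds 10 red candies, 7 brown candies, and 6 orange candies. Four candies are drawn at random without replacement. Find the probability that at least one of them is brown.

201/253

P(no brown) = 16/23 × 15/22 × 14/21 × 13/20 = 43680/212520 = 52/253.
P(at least one) = 1 − 52/253 = 201/253.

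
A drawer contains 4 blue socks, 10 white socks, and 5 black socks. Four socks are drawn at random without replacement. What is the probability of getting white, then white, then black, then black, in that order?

Chain rule:
P = 10/19 × 9/18 × 5/17 × 4/16 = 1800/93024 = 25/1292.

25/1292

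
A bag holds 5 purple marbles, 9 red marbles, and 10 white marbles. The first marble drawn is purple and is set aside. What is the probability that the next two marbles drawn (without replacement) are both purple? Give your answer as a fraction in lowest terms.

After the first draw, 4 of the remaining 23 marbles are purple.
P = 4/23 × 3/22 = 12/506 = 6/253.

6/253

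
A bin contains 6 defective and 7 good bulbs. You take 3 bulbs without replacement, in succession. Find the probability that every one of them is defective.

P(all defective) = 6/13 × 5/12 × 4/11 = 120/1716 = 10/143.

10/143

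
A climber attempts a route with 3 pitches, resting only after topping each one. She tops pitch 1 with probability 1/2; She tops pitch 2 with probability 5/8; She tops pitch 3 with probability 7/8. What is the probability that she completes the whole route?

Multiplying along the chain,
P = 1/2 × 5/8 × 7/8 = 35/128.

35/128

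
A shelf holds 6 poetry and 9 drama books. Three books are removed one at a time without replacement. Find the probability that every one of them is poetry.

4/91

P(every draw is poetry) = 6/15 × 5/14 × 4/13 = 120/2730 = 4/91.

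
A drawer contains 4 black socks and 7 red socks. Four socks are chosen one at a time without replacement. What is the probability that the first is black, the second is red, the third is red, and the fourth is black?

Multiply the probability of each draw given the previous ones:
P = 4/11 × 7/10 × 6/9 × 3/8 = 504/7920 = 7/110.

7/110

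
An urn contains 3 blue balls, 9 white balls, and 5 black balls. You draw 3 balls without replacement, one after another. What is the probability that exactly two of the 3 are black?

3/17

One ordering (black drawn first) has probability 5/17 × 4/16 × 12/15 = 240/4080 = 1/17.
There are C(3,2) = 3 such orderings, each equally likely, so P = 3 × 1/17 = 3/17.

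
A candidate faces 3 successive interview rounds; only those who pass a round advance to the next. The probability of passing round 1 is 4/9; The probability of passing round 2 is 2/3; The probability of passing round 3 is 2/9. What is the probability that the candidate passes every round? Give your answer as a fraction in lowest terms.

16/243

Each stage is reached only if all earlier stages succeed, so
P = 4/9 × 2/3 × 2/9 = 16/243.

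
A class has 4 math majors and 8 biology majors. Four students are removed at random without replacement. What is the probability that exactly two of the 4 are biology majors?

56/165

One ordering (biology majors drawn first) has probability 8/12 × 7/11 × 4/10 × 3/9 = 672/11880 = 28/495.
There are C(4,2) = 6 such orderings, each equally likely, so P = 6 × 28/495 = 56/165.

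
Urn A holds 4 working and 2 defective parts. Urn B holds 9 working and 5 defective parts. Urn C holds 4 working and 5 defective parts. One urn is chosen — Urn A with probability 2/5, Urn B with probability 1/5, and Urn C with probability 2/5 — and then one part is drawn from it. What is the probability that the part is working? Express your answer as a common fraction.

From Urn A: P(working) = 4/6.
From Urn B: P(working) = 9/14.
From Urn C: P(working) = 4/9.
Total probability = (2/5)(4/6) + (1/5)(9/14) + (2/5)(4/9) = 361/630.

361/630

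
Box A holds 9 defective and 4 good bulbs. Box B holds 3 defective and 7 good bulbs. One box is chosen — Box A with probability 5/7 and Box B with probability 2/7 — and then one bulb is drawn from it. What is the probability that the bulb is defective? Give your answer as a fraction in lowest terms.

264/455

From Box A: P(defective) = 9/13.
From Box B: P(defective) = 3/10.
Total probability = (5/7)(9/13) + (2/7)(3/10) = 264/455.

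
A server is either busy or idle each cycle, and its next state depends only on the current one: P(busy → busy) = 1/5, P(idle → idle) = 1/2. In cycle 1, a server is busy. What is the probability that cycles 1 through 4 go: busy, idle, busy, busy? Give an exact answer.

2/25

Cycle 1 is given. For each transition, use the conditional probability from the current state:
P(idle | busy) = 4/5; P(busy | idle) = 1/2; P(busy | busy) = 1/5.
P = 4/5 × 1/2 × 1/5 = 4/50 = 2/25.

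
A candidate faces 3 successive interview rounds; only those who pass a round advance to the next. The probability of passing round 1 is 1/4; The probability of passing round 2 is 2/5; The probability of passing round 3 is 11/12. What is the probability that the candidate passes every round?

11/120

Multiplying along the chain,
P = 1/4 × 2/5 × 11/12 = 22/240 = 11/120.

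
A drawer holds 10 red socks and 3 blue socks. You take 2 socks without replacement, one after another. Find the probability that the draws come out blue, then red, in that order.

Multiply the probability of each draw given the previous ones:
P = 3/13 × 10/12 = 30/156 = 5/26.

5/26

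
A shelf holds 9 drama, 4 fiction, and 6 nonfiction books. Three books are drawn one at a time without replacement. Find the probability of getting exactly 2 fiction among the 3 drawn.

One ordering (fiction drawn first) has probability 4/19 × 3/18 × 15/17 = 180/5814 = 10/323.
There are C(3,2) = 3 such orderings, each equally likely, so P = 3 × 10/323 = 30/323.

30/323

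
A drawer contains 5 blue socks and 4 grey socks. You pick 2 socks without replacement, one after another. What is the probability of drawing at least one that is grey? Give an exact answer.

P(no grey) = 5/9 × 4/8 = 20/72 = 5/18.
P(at least one) = 1 − 5/18 = 13/18.

13/18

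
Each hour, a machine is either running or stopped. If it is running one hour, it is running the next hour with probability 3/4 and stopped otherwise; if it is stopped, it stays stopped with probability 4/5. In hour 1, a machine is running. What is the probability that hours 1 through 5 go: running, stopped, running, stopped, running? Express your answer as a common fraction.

1/400

Hour 1 is given. For each transition, use the conditional probability from the current state:
P(stopped | running) = 1/4; P(running | stopped) = 1/5; P(stopped | running) = 1/4; P(running | stopped) = 1/5.
P = 1/4 × 1/5 × 1/4 × 1/5 = 1/400.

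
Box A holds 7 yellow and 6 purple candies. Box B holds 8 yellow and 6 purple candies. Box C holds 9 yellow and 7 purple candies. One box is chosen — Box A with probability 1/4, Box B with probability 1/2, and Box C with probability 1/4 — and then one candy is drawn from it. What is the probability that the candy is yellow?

From Box A: P(yellow) = 7/13.
From Box B: P(yellow) = 8/14.
From Box C: P(yellow) = 9/16.
Total probability = (1/4)(7/13) + (1/2)(8/14) + (1/4)(9/16) = 3267/5824.

3267/5824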